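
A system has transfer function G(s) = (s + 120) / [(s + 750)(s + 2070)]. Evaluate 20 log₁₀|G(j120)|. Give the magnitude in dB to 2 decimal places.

|j120 + 120| = √(120² + 120²) = 169.7
|j120 + 750| = √(120² + 750²) = 759.5
|j120 + 2070| = √(120² + 2070²) = 2073
|G(j120)| = 1 × 169.7 / (759.5 × 2073) = 0.00010776
20 log₁₀(0.00010776) = -79.351 dB

-79.35 dB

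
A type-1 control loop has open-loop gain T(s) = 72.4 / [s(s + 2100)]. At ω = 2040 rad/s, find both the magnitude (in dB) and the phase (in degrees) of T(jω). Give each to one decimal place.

|T| = -98.3 dB, ∠T = -134.2°

|j2040 + 2100| = √(2040² + 2100²) = 2928
|j2040| = 2040
|T(j2040)| = 72.4 / (2928 × 2040) = 1.2122e-05
20 log₁₀(1.2122e-05) = -98.33 dB
∠(j2040 + 2100) = arctan(2040/2100) = 44.17°
∠(j2040) = 90.00°
∠T(j2040) = − (44.17° + 90.00°) = -134.17°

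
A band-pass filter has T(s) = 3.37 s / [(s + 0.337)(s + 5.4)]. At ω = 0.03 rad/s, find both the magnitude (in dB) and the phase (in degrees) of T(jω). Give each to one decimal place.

|j0.03| = 0.03
|j0.03 + 0.337| = √(0.03² + 0.337²) = 0.3383
|j0.03 + 5.4| = √(0.03² + 5.4²) = 5.4
|T(j0.03)| = 3.37 × 0.03 / (0.3383 × 5.4) = 0.055336
20 log₁₀(0.055336) = -25.14 dB
∠(j0.03) = 90.00°
∠(j0.03 + 0.337) = arctan(0.03/0.337) = 5.09°
∠(j0.03 + 5.4) = arctan(0.03/5.4) = 0.32°
∠T(j0.03) = 90.00° − (5.09° + 0.32°) = 84.59°

|T| = -25.1 dB, ∠T = 84.6°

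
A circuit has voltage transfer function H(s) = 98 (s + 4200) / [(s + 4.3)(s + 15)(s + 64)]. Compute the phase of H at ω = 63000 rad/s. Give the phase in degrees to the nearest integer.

∠(j63000 + 4200) = arctan(63000/4200) = 86.19°
∠(j63000 + 4.3) = arctan(63000/4.3) = 90.00°
∠(j63000 + 15) = arctan(63000/15) = 89.99°
∠(j63000 + 64) = arctan(63000/64) = 89.94°
∠H(j63000) = 86.19° − (90.00° + 89.99° + 89.94°) = -183.74°

-184 deg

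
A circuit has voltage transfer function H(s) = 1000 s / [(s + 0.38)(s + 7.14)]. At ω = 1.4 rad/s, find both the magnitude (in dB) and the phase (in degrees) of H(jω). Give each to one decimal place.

|H| = 42.5 dB, ∠H = 4.1°

|j1.4| = 1.4
|j1.4 + 0.38| = √(1.4² + 0.38²) = 1.451
|j1.4 + 7.14| = √(1.4² + 7.14²) = 7.276
|H(j1.4)| = 1000 × 1.4 / (1.451 × 7.276) = 132.64
20 log₁₀(132.64) = 42.45 dB
∠(j1.4) = 90.00°
∠(j1.4 + 0.38) = arctan(1.4/0.38) = 74.81°
∠(j1.4 + 7.14) = arctan(1.4/7.14) = 11.09°
∠H(j1.4) = 90.00° − (74.81° + 11.09°) = 4.09°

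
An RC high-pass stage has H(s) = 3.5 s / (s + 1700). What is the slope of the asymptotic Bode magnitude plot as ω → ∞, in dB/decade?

0 dB/decade

With 1 zero and 1 pole, the high-frequency asymptotic slope is 20 × (1 − 1) = 0 dB/decade.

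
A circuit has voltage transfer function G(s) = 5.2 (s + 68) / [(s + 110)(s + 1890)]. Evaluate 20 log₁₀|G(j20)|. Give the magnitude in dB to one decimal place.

-55.2 dB

|j20 + 68| = √(20² + 68²) = 70.88
|j20 + 110| = √(20² + 110²) = 111.8
|j20 + 1890| = √(20² + 1890²) = 1890
|G(j20)| = 5.2 × 70.88 / (111.8 × 1890) = 0.0017442
20 log₁₀(0.0017442) = -55.17 dB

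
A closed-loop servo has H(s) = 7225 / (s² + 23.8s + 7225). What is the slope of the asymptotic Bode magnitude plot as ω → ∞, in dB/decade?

-40 dB/decade

With 0 zeros and 2 poles, the high-frequency asymptotic slope is 20 × (0 − 2) = -40 dB/decade.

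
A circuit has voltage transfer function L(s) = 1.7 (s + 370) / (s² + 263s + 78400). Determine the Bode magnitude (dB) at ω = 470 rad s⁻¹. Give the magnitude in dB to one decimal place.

-45.4 dB

|j470 + 370| = √(470² + 370²) = 598.2
|(j470)² + 263(j470) + 78400| = |-1.425e+05 + j1.2361e+05| = 1.886e+05
|L(j470)| = 1.7 × 598.2 / 1.886e+05 = 0.0053905
20 log₁₀(0.0053905) = -45.37 dB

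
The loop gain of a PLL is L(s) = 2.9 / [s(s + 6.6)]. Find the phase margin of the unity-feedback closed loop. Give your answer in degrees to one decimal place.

Gain crossover: |L(jω)| = 1 at ω ≈ 0.438 rad/s.
∠L(j0.438) = −90° − arctan(0.438/6.6) ≈ -93.80°
PM = 180° + (-93.80°) = 86.20°

86.2°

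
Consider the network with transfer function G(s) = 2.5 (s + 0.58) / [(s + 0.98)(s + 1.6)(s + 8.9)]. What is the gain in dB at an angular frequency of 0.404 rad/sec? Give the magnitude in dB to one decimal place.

|j0.404 + 0.58| = √(0.404² + 0.58²) = 0.7068
|j0.404 + 0.98| = √(0.404² + 0.98²) = 1.06
|j0.404 + 1.6| = √(0.404² + 1.6²) = 1.65
|j0.404 + 8.9| = √(0.404² + 8.9²) = 8.909
|G(j0.404)| = 2.5 × 0.7068 / (1.06 × 1.65 × 8.909) = 0.11339
20 log₁₀(0.11339) = -18.91 dB

-18.9 dB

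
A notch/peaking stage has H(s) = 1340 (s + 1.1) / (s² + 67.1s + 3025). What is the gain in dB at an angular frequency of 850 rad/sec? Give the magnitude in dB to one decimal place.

4.0 dB

|j850 + 1.1| = √(850² + 1.1²) = 850
|(j850)² + 67.1(j850) + 3025| = |-7.1948e+05 + j57035| = 7.217e+05
|H(j850)| = 1340 × 850 / 7.217e+05 = 1.5781
20 log₁₀(1.5781) = 3.96 dB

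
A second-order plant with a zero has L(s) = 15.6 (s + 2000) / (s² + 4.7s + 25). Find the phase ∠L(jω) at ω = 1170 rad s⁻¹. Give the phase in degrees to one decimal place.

-149.4°

∠(j1170 + 2000) = arctan(1170/2000) = 30.33°
∠[(j1170)² + 4.7(j1170) + 25] = ∠[-1.3689e+06 + j5499] = 179.77°
∠L(j1170) = 30.33° − 179.77° = -149.44°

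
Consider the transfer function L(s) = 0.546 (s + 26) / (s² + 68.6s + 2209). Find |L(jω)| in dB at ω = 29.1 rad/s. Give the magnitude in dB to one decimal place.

|j29.1 + 26| = √(29.1² + 26²) = 39.02
|(j29.1)² + 68.6(j29.1) + 2209| = |1362.2 + j1996.3| = 2417
|L(j29.1)| = 0.546 × 39.02 / 2417 = 0.0088163
20 log₁₀(0.0088163) = -41.09 dB

-41.1 dB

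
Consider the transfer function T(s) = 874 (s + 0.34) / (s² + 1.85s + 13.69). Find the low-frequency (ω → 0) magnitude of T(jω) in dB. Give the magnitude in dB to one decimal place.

26.7 dB

T(0) = 874 × 0.34 / 13.69 = 21.706
20 log₁₀(21.706) = 26.73 dB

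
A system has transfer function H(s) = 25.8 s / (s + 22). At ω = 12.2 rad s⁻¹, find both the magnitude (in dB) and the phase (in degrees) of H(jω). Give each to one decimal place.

|H| = 21.9 dB, ∠H = 61.0 deg

|j12.2| = 12.2
|j12.2 + 22| = √(12.2² + 22²) = 25.16
|H(j12.2)| = 25.8 × 12.2 / 25.16 = 12.512
20 log₁₀(12.512) = 21.95 dB
∠(j12.2) = 90.00°
∠(j12.2 + 22) = arctan(12.2/22) = 29.01°
∠H(j12.2) = 90.00° − 29.01° = 60.99°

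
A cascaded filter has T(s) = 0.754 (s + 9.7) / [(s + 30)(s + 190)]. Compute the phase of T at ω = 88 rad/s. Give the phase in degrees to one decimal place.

∠(j88 + 9.7) = arctan(88/9.7) = 83.71°
∠(j88 + 30) = arctan(88/30) = 71.18°
∠(j88 + 190) = arctan(88/190) = 24.85°
∠T(j88) = 83.71° − (71.18° + 24.85°) = -12.32°

-12.3 deg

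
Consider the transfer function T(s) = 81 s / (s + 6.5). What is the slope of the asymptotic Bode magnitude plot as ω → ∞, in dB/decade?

With 1 zero and 1 pole, the high-frequency asymptotic slope is 20 × (1 − 1) = 0 dB/decade.

0 dB/decade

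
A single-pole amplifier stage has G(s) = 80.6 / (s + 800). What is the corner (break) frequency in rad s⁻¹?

800 rad s⁻¹

The single real pole at s = −800 gives a corner at ω = 800 rad s⁻¹.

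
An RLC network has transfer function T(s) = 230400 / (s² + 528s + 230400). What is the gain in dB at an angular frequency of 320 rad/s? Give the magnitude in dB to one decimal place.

|(j320)² + 528(j320) + 230400| = |1.28e+05 + j1.6896e+05| = 2.12e+05
|T(j320)| = 230400 / 2.12e+05 = 1.0869
20 log₁₀(1.0869) = 0.72 dB

0.7 dB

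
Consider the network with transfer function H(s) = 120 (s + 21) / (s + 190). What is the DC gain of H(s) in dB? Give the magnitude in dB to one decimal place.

H(0) = 120 × 21 / 190 = 13.263
20 log₁₀(13.263) = 22.45 dB

22.5 dB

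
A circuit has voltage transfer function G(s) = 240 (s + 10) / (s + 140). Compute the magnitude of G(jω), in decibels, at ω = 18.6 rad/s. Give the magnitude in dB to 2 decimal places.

|j18.6 + 10| = √(18.6² + 10²) = 21.12
|j18.6 + 140| = √(18.6² + 140²) = 141.2
|G(j18.6)| = 240 × 21.12 / 141.2 = 35.887
20 log₁₀(35.887) = 31.099 dB

31.10 dB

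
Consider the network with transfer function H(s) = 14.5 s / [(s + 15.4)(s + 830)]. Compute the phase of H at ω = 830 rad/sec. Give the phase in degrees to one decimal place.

-43.9°

∠(j830) = 90.00°
∠(j830 + 15.4) = arctan(830/15.4) = 88.94°
∠(j830 + 830) = arctan(830/830) = 45.00°
∠H(j830) = 90.00° − (88.94° + 45.00°) = -43.94°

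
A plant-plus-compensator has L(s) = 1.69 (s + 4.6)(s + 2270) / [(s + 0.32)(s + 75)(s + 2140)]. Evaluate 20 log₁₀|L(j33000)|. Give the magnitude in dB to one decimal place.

|j33000 + 4.6| = √(33000² + 4.6²) = 3.3e+04
|j33000 + 2270| = √(33000² + 2270²) = 3.308e+04
|j33000 + 0.32| = √(33000² + 0.32²) = 3.3e+04
|j33000 + 75| = √(33000² + 75²) = 3.3e+04
|j33000 + 2140| = √(33000² + 2140²) = 3.307e+04
|L(j33000)| = 1.69 × 3.3e+04 × 3.308e+04 / (3.3e+04 × 3.3e+04 × 3.307e+04) = 5.1225e-05
20 log₁₀(5.1225e-05) = -85.81 dB

-85.8 dB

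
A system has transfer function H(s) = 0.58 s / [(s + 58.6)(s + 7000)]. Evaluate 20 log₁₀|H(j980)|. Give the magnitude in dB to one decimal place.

|j980| = 980
|j980 + 58.6| = √(980² + 58.6²) = 981.8
|j980 + 7000| = √(980² + 7000²) = 7068
|H(j980)| = 0.58 × 980 / (981.8 × 7068) = 8.1911e-05
20 log₁₀(8.1911e-05) = -81.73 dB

-81.7 dB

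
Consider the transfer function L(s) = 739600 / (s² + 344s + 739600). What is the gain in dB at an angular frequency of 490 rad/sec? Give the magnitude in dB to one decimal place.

2.9 dB

|(j490)² + 344(j490) + 739600| = |4.995e+05 + j1.6856e+05| = 5.272e+05
|L(j490)| = 739600 / 5.272e+05 = 1.403
20 log₁₀(1.403) = 2.94 dB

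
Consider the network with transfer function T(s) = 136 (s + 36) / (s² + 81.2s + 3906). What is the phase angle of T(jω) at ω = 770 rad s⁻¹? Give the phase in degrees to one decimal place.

-86.6°

∠(j770 + 36) = arctan(770/36) = 87.32°
∠[(j770)² + 81.2(j770) + 3906] = ∠[-5.8899e+05 + j62524] = 173.94°
∠T(j770) = 87.32° − 173.94° = -86.62°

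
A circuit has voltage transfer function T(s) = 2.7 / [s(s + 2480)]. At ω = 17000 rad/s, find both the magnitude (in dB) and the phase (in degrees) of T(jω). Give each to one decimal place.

|T| = -160.7 dB, ∠T = -171.7°

|j17000 + 2480| = √(17000² + 2480²) = 1.718e+04
|j17000| = 1.7e+04
|T(j17000)| = 2.7 / (1.718e+04 × 1.7e+04) = 9.2447e-09
20 log₁₀(9.2447e-09) = -160.68 dB
∠(j17000 + 2480) = arctan(17000/2480) = 81.70°
∠(j17000) = 90.00°
∠T(j17000) = − (81.70° + 90.00°) = -171.70°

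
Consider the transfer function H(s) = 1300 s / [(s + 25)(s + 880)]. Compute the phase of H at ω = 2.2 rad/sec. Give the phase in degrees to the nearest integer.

85°

∠(j2.2) = 90.00°
∠(j2.2 + 25) = arctan(2.2/25) = 5.03°
∠(j2.2 + 880) = arctan(2.2/880) = 0.14°
∠H(j2.2) = 90.00° − (5.03° + 0.14°) = 84.83°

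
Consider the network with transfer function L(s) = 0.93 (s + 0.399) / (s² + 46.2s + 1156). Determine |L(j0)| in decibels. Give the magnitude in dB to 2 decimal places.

L(0) = 0.93 × 0.399 / 1156 = 0.00032099
20 log₁₀(0.00032099) = -69.870 dB

-69.87 dB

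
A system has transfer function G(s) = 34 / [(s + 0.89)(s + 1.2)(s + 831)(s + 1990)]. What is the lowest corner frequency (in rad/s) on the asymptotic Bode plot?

0.89 rad/s

Break frequencies occur at each pole and zero magnitude: 0.89 rad/s, 1.2 rad/s, 831 rad/s, 1990 rad/s.
The lowest is 0.89 rad/s.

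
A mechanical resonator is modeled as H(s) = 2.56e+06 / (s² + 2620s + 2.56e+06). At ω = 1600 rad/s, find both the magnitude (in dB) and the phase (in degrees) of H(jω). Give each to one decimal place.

|(j1600)² + 2620(j1600) + 2.56e+06| = |0 + j4.192e+06| = 4.192e+06
|H(j1600)| = 2.56e+06 / 4.192e+06 = 0.61069
20 log₁₀(0.61069) = -4.28 dB
∠[(j1600)² + 2620(j1600) + 2.56e+06] = ∠[0 + j4.192e+06] = 90.00°
∠H(j1600) = −90.00° = -90.00°

|H| = -4.3 dB, ∠H = -90.0°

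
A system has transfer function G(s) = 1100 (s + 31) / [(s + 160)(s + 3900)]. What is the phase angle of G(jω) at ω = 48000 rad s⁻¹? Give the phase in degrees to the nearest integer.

-85 deg

∠(j48000 + 31) = arctan(48000/31) = 89.96°
∠(j48000 + 160) = arctan(48000/160) = 89.81°
∠(j48000 + 3900) = arctan(48000/3900) = 85.35°
∠G(j48000) = 89.96° − (89.81° + 85.35°) = -85.20°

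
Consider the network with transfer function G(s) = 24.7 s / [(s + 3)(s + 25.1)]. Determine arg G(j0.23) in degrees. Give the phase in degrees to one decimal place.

85.1 deg

∠(j0.23) = 90.00°
∠(j0.23 + 3) = arctan(0.23/3) = 4.38°
∠(j0.23 + 25.1) = arctan(0.23/25.1) = 0.53°
∠G(j0.23) = 90.00° − (4.38° + 0.53°) = 85.09°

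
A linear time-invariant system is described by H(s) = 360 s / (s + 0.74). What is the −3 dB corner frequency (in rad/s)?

For a single-pole high-pass, the −3 dB point is at the pole: ω = 0.74 rad/s.

0.74 rad/s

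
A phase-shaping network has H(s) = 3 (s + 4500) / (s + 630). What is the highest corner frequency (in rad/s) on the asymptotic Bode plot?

4500 rad/s

Break frequencies occur at each pole and zero magnitude: 630 rad/s, 4500 rad/s.
The highest is 4500 rad/s.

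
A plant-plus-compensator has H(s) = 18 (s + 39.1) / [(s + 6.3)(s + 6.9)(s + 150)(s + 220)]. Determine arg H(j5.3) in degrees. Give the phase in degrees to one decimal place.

-73.3°

∠(j5.3 + 39.1) = arctan(5.3/39.1) = 7.72°
∠(j5.3 + 6.3) = arctan(5.3/6.3) = 40.07°
∠(j5.3 + 6.9) = arctan(5.3/6.9) = 37.53°
∠(j5.3 + 150) = arctan(5.3/150) = 2.02°
∠(j5.3 + 220) = arctan(5.3/220) = 1.38°
∠H(j5.3) = 7.72° − (40.07° + 37.53° + 2.02° + 1.38°) = -73.29°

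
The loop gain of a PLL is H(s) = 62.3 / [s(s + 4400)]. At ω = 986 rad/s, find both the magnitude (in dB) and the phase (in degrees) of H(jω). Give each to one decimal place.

|j986 + 4400| = √(986² + 4400²) = 4509
|j986| = 986
|H(j986)| = 62.3 / (4509 × 986) = 1.4013e-05
20 log₁₀(1.4013e-05) = -97.07 dB
∠(j986 + 4400) = arctan(986/4400) = 12.63°
∠(j986) = 90.00°
∠H(j986) = − (12.63° + 90.00°) = -102.63°

|H| = -97.1 dB, ∠H = -102.6°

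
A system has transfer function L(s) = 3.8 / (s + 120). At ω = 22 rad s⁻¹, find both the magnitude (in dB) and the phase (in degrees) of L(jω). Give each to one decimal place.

|L| = -30.1 dB, ∠L = -10.4°

|j22 + 120| = √(22² + 120²) = 122
|L(j22)| = 3.8 / 122 = 0.031148
20 log₁₀(0.031148) = -30.13 dB
∠(j22 + 120) = arctan(22/120) = 10.39°
∠L(j22) = −10.39° = -10.39°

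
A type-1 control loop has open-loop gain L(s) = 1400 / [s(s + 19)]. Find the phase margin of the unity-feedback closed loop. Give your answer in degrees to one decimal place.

28.4°

Gain crossover: |L(jω)| = 1 at ω ≈ 35.1 rad/s.
∠L(j35.1) = −90° − arctan(35.1/19) ≈ -151.56°
PM = 180° + (-151.56°) = 28.44°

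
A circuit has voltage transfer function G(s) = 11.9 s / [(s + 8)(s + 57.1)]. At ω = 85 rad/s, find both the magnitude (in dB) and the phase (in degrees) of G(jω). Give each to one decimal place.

|G| = -18.7 dB, ∠G = -50.7 deg

|j85| = 85
|j85 + 8| = √(85² + 8²) = 85.38
|j85 + 57.1| = √(85² + 57.1²) = 102.4
|G(j85)| = 11.9 × 85 / (85.38 × 102.4) = 0.1157
20 log₁₀(0.1157) = -18.73 dB
∠(j85) = 90.00°
∠(j85 + 8) = arctan(85/8) = 84.62°
∠(j85 + 57.1) = arctan(85/57.1) = 56.11°
∠G(j85) = 90.00° − (84.62° + 56.11°) = -50.73°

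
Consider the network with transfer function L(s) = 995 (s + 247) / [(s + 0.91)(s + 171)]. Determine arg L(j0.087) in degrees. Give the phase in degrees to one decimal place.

-5.5°

∠(j0.087 + 247) = arctan(0.087/247) = 0.02°
∠(j0.087 + 0.91) = arctan(0.087/0.91) = 5.46°
∠(j0.087 + 171) = arctan(0.087/171) = 0.03°
∠L(j0.087) = 0.02° − (5.46° + 0.03°) = -5.47°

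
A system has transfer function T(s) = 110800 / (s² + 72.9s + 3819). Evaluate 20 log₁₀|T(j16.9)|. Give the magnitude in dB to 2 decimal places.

|(j16.9)² + 72.9(j16.9) + 3819| = |3533.4 + j1232| = 3742
|T(j16.9)| = 110800 / 3742 = 29.61
20 log₁₀(29.61) = 29.429 dB

29.43 dB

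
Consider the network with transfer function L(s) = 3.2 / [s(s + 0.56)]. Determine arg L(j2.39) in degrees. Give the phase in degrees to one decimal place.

∠(j2.39 + 0.56) = arctan(2.39/0.56) = 76.81°
∠(j2.39) = 90.00°
∠L(j2.39) = − (76.81° + 90.00°) = -166.81°

-166.8°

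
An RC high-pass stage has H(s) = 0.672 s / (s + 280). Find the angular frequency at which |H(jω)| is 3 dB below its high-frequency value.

For a single-pole high-pass, the −3 dB point is at the pole: ω = 280 rad/s.

280 rad/s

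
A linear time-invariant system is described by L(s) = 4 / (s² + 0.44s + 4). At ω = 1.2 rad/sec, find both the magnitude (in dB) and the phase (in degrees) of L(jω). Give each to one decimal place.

|L| = 3.7 dB, ∠L = -11.7°

|(j1.2)² + 0.44(j1.2) + 4| = |2.56 + j0.528| = 2.614
|L(j1.2)| = 4 / 2.614 = 1.5303
20 log₁₀(1.5303) = 3.70 dB
∠[(j1.2)² + 0.44(j1.2) + 4] = ∠[2.56 + j0.528] = 11.65°
∠L(j1.2) = −11.65° = -11.65°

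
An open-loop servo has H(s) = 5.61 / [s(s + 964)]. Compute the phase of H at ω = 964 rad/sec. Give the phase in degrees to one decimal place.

∠(j964 + 964) = arctan(964/964) = 45.00°
∠(j964) = 90.00°
∠H(j964) = − (45.00° + 90.00°) = -135.00°

-135.0 deg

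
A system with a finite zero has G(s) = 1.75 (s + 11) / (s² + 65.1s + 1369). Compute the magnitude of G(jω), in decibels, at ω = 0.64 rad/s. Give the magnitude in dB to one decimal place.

|j0.64 + 11| = √(0.64² + 11²) = 11.02
|(j0.64)² + 65.1(j0.64) + 1369| = |1368.6 + j41.664| = 1369
|G(j0.64)| = 1.75 × 11.02 / 1369 = 0.014083
20 log₁₀(0.014083) = -37.03 dB

-37.0 dB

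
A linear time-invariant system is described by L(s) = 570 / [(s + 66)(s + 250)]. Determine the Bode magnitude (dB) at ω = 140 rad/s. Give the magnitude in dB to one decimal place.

|j140 + 66| = √(140² + 66²) = 154.8
|j140 + 250| = √(140² + 250²) = 286.5
|L(j140)| = 570 / (154.8 × 286.5) = 0.012853
20 log₁₀(0.012853) = -37.82 dB

-37.8 dB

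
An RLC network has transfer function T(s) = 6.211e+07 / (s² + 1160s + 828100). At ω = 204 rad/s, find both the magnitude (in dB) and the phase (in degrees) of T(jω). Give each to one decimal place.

|(j204)² + 1160(j204) + 828100| = |7.8648e+05 + j2.3664e+05| = 8.213e+05
|T(j204)| = 6.211e+07 / 8.213e+05 = 75.623
20 log₁₀(75.623) = 37.57 dB
∠[(j204)² + 1160(j204) + 828100] = ∠[7.8648e+05 + j2.3664e+05] = 16.75°
∠T(j204) = −16.75° = -16.75°

|T| = 37.6 dB, ∠T = -16.7°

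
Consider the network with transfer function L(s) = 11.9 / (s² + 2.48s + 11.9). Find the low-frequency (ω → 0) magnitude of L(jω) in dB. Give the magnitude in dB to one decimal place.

L(0) = 11.9 / 11.9 = 1
20 log₁₀(1) = 0.00 dB

0.0 dB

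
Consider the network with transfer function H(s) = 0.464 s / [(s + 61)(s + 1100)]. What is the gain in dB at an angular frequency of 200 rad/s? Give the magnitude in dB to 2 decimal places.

|j200| = 200
|j200 + 61| = √(200² + 61²) = 209.1
|j200 + 1100| = √(200² + 1100²) = 1118
|H(j200)| = 0.464 × 200 / (209.1 × 1118) = 0.00039696
20 log₁₀(0.00039696) = -68.025 dB

-68.03 dB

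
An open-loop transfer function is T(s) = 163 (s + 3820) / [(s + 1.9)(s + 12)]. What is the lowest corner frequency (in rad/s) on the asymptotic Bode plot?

1.9 rad/s

Break frequencies occur at each pole and zero magnitude: 1.9 rad/s, 12 rad/s, 3820 rad/s.
The lowest is 1.9 rad/s.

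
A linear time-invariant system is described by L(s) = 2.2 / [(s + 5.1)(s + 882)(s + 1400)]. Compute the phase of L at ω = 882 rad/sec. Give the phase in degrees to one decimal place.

∠(j882 + 5.1) = arctan(882/5.1) = 89.67°
∠(j882 + 882) = arctan(882/882) = 45.00°
∠(j882 + 1400) = arctan(882/1400) = 32.21°
∠L(j882) = − (89.67° + 45.00° + 32.21°) = -166.88°

-166.9°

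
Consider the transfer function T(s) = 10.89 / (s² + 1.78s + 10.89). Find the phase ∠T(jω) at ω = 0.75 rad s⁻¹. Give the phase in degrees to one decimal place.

∠[(j0.75)² + 1.78(j0.75) + 10.89] = ∠[10.328 + j1.335] = 7.37°
∠T(j0.75) = −7.37° = -7.37°

-7.4°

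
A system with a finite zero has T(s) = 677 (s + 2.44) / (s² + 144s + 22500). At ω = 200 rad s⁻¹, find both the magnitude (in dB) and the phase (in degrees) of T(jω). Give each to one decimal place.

|T| = 12.1 dB, ∠T = -32.0°

|j200 + 2.44| = √(200² + 2.44²) = 200
|(j200)² + 144(j200) + 22500| = |-17500 + j28800| = 3.37e+04
|T(j200)| = 677 × 200 / 3.37e+04 = 4.0181
20 log₁₀(4.0181) = 12.08 dB
∠(j200 + 2.44) = arctan(200/2.44) = 89.30°
∠[(j200)² + 144(j200) + 22500] = ∠[-17500 + j28800] = 121.28°
∠T(j200) = 89.30° − 121.28° = -31.98°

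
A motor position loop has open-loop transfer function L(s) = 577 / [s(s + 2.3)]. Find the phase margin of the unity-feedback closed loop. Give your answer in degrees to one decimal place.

5.5°

Gain crossover: |L(jω)| = 1 at ω ≈ 24 rad/sec.
∠L(j24) = −90° − arctan(24/2.3) ≈ -174.52°
PM = 180° + (-174.52°) = 5.48°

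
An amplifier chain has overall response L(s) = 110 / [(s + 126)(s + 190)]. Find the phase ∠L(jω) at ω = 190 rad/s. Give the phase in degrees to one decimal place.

-101.4°

∠(j190 + 126) = arctan(190/126) = 56.45°
∠(j190 + 190) = arctan(190/190) = 45.00°
∠L(j190) = − (56.45° + 45.00°) = -101.45°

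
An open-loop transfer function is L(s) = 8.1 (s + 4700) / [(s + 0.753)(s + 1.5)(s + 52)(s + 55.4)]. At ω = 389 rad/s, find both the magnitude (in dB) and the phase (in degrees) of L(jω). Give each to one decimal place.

|j389 + 4700| = √(389² + 4700²) = 4716
|j389 + 0.753| = √(389² + 0.753²) = 389
|j389 + 1.5| = √(389² + 1.5²) = 389
|j389 + 52| = √(389² + 52²) = 392.5
|j389 + 55.4| = √(389² + 55.4²) = 392.9
|L(j389)| = 8.1 × 4716 / (389 × 389 × 392.5 × 392.9) = 1.637e-06
20 log₁₀(1.637e-06) = -115.72 dB
∠(j389 + 4700) = arctan(389/4700) = 4.73°
∠(j389 + 0.753) = arctan(389/0.753) = 89.89°
∠(j389 + 1.5) = arctan(389/1.5) = 89.78°
∠(j389 + 52) = arctan(389/52) = 82.39°
∠(j389 + 55.4) = arctan(389/55.4) = 81.89°
∠L(j389) = 4.73° − (89.89° + 89.78° + 82.39° + 81.89°) = -339.22°

|L| = -115.7 dB, ∠L = -339.2°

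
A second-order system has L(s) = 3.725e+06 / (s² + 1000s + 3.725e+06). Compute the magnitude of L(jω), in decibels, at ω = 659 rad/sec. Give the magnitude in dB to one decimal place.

|(j659)² + 1000(j659) + 3.725e+06| = |3.2907e+06 + j6.59e+05| = 3.356e+06
|L(j659)| = 3.725e+06 / 3.356e+06 = 1.1099
20 log₁₀(1.1099) = 0.91 dB

0.9 dB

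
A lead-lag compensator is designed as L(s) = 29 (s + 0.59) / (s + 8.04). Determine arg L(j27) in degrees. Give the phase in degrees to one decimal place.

15.3°

∠(j27 + 0.59) = arctan(27/0.59) = 88.75°
∠(j27 + 8.04) = arctan(27/8.04) = 73.42°
∠L(j27) = 88.75° − 73.42° = 15.33°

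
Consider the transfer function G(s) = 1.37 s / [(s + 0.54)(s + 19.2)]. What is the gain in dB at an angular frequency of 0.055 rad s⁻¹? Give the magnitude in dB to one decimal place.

|j0.055| = 0.055
|j0.055 + 0.54| = √(0.055² + 0.54²) = 0.5428
|j0.055 + 19.2| = √(0.055² + 19.2²) = 19.2
|G(j0.055)| = 1.37 × 0.055 / (0.5428 × 19.2) = 0.0072301
20 log₁₀(0.0072301) = -42.82 dB

-42.8 dB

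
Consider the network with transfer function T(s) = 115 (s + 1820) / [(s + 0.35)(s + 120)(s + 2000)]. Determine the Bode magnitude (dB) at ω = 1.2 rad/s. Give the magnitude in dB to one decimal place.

-3.1 dB

|j1.2 + 1820| = √(1.2² + 1820²) = 1820
|j1.2 + 0.35| = √(1.2² + 0.35²) = 1.25
|j1.2 + 120| = √(1.2² + 120²) = 120
|j1.2 + 2000| = √(1.2² + 2000²) = 2000
|T(j1.2)| = 115 × 1820 / (1.25 × 120 × 2000) = 0.69763
20 log₁₀(0.69763) = -3.13 dB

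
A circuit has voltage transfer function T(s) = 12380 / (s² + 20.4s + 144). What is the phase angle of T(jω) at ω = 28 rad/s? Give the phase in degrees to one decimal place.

-138.3°

∠[(j28)² + 20.4(j28) + 144] = ∠[-640 + j571.2] = 138.25°
∠T(j28) = −138.25° = -138.25°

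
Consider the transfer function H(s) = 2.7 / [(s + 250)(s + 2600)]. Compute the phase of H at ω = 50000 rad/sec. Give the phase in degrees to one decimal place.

-176.7°

∠(j50000 + 250) = arctan(50000/250) = 89.71°
∠(j50000 + 2600) = arctan(50000/2600) = 87.02°
∠H(j50000) = − (89.71° + 87.02°) = -176.74°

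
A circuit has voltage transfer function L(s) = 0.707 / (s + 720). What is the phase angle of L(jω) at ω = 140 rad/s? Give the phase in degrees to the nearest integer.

-11°

∠(j140 + 720) = arctan(140/720) = 11.00°
∠L(j140) = −11.00° = -11.00°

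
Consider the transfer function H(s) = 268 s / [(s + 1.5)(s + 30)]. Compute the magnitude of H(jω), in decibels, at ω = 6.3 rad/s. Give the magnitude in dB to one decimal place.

|j6.3| = 6.3
|j6.3 + 1.5| = √(6.3² + 1.5²) = 6.476
|j6.3 + 30| = √(6.3² + 30²) = 30.65
|H(j6.3)| = 268 × 6.3 / (6.476 × 30.65) = 8.5049
20 log₁₀(8.5049) = 18.59 dB

18.6 dB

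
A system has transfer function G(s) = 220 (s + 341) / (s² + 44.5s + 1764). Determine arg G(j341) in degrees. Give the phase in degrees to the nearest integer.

∠(j341 + 341) = arctan(341/341) = 45.00°
∠[(j341)² + 44.5(j341) + 1764] = ∠[-1.1452e+05 + j15174] = 172.45°
∠G(j341) = 45.00° − 172.45° = -127.45°

-127 deg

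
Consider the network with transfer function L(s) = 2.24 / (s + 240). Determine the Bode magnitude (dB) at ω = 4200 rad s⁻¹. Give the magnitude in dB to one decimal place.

|j4200 + 240| = √(4200² + 240²) = 4207
|L(j4200)| = 2.24 / 4207 = 0.00053246
20 log₁₀(0.00053246) = -65.47 dB

-65.5 dB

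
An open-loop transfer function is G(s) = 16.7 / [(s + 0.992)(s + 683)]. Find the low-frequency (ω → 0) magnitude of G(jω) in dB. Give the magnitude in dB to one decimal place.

G(0) = 16.7 / (0.992 × 683) = 0.024648
20 log₁₀(0.024648) = -32.16 dB

-32.2 dB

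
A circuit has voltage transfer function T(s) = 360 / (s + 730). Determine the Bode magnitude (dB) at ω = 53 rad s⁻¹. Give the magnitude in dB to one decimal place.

|j53 + 730| = √(53² + 730²) = 731.9
|T(j53)| = 360 / 731.9 = 0.49186
20 log₁₀(0.49186) = -6.16 dB

-6.2 dB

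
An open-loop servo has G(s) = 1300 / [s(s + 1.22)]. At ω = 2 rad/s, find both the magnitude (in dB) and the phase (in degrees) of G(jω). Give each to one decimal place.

|G| = 48.9 dB, ∠G = -148.6 deg

|j2 + 1.22| = √(2² + 1.22²) = 2.343
|j2| = 2
|G(j2)| = 1300 / (2.343 × 2) = 277.45
20 log₁₀(277.45) = 48.86 dB
∠(j2 + 1.22) = arctan(2/1.22) = 58.62°
∠(j2) = 90.00°
∠G(j2) = − (58.62° + 90.00°) = -148.62°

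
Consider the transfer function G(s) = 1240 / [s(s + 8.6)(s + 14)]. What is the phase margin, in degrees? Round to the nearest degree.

Gain crossover: |G(jω)| = 1 at ω ≈ 7.09 rad/s.
∠G(j7.09) = −90° − arctan(7.09/8.6) − arctan(7.09/14) ≈ -156.36°
PM = 180° + (-156.36°) = 23.64°

24°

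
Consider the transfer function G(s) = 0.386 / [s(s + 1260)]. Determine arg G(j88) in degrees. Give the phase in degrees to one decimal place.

∠(j88 + 1260) = arctan(88/1260) = 4.00°
∠(j88) = 90.00°
∠G(j88) = − (4.00° + 90.00°) = -94.00°

-94.0°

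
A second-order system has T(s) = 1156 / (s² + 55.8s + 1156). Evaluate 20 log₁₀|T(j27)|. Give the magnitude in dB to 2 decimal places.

-2.64 dB

|(j27)² + 55.8(j27) + 1156| = |427 + j1506.6| = 1566
|T(j27)| = 1156 / 1566 = 0.73821
20 log₁₀(0.73821) = -2.636 dB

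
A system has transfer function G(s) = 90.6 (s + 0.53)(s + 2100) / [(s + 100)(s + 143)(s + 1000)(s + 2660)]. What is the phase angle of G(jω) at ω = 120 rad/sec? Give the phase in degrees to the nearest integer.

-7°

∠(j120 + 0.53) = arctan(120/0.53) = 89.75°
∠(j120 + 2100) = arctan(120/2100) = 3.27°
∠(j120 + 100) = arctan(120/100) = 50.19°
∠(j120 + 143) = arctan(120/143) = 40.00°
∠(j120 + 1000) = arctan(120/1000) = 6.84°
∠(j120 + 2660) = arctan(120/2660) = 2.58°
∠G(j120) = 89.75° + 3.27° − (50.19° + 40.00° + 6.84° + 2.58°) = -6.60°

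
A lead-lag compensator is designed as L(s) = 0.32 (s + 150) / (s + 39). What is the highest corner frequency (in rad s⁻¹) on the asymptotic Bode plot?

Break frequencies occur at each pole and zero magnitude: 39 rad s⁻¹, 150 rad s⁻¹.
The highest is 150 rad s⁻¹.

150 rad s⁻¹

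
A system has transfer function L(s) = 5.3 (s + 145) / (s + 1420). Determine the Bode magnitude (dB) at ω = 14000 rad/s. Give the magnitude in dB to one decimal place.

|j14000 + 145| = √(14000² + 145²) = 1.4e+04
|j14000 + 1420| = √(14000² + 1420²) = 1.407e+04
|L(j14000)| = 5.3 × 1.4e+04 / 1.407e+04 = 5.2732
20 log₁₀(5.2732) = 14.44 dB

14.4 dB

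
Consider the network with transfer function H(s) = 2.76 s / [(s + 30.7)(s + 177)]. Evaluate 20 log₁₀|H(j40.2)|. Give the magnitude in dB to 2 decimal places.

-38.36 dB

|j40.2| = 40.2
|j40.2 + 30.7| = √(40.2² + 30.7²) = 50.58
|j40.2 + 177| = √(40.2² + 177²) = 181.5
|H(j40.2)| = 2.76 × 40.2 / (50.58 × 181.5) = 0.012085
20 log₁₀(0.012085) = -38.355 dB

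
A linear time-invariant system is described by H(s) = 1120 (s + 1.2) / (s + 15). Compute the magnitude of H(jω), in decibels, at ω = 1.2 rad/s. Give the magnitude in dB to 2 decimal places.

42.03 dB

|j1.2 + 1.2| = √(1.2² + 1.2²) = 1.697
|j1.2 + 15| = √(1.2² + 15²) = 15.05
|H(j1.2)| = 1120 × 1.697 / 15.05 = 126.31
20 log₁₀(126.31) = 42.029 dB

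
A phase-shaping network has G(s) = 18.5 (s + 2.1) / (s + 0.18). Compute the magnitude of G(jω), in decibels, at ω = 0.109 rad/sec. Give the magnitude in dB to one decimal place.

|j0.109 + 2.1| = √(0.109² + 2.1²) = 2.103
|j0.109 + 0.18| = √(0.109² + 0.18²) = 0.2104
|G(j0.109)| = 18.5 × 2.103 / 0.2104 = 184.87
20 log₁₀(184.87) = 45.34 dB

45.3 dB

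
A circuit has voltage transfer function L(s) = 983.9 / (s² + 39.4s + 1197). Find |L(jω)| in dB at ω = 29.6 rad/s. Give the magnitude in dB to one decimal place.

|(j29.6)² + 39.4(j29.6) + 1197| = |320.84 + j1166.2| = 1210
|L(j29.6)| = 983.9 / 1210 = 0.81343
20 log₁₀(0.81343) = -1.79 dB

-1.8 dB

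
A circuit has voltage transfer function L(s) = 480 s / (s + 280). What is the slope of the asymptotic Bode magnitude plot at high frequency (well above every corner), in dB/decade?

0 dB/decade

With 1 zero and 1 pole, the high-frequency asymptotic slope is 20 × (1 − 1) = 0 dB/decade.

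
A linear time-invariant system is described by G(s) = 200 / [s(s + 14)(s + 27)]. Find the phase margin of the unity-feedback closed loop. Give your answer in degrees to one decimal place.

Gain crossover: |G(jω)| = 1 at ω ≈ 0.529 rad/s.
∠G(j0.529) = −90° − arctan(0.529/14) − arctan(0.529/27) ≈ -93.28°
PM = 180° + (-93.28°) = 86.72°

86.7°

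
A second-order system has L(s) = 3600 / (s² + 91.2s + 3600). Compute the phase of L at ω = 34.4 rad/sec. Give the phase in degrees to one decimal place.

-52.4°

∠[(j34.4)² + 91.2(j34.4) + 3600] = ∠[2416.6 + j3137.3] = 52.39°
∠L(j34.4) = −52.39° = -52.39°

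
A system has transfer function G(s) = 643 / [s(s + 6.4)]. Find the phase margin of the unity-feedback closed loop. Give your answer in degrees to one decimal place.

14.4°

Gain crossover: |G(jω)| = 1 at ω ≈ 25 rad s⁻¹.
∠G(j25) = −90° − arctan(25/6.4) ≈ -165.62°
PM = 180° + (-165.62°) = 14.38°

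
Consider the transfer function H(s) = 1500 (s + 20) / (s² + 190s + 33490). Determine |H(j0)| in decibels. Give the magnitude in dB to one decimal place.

H(0) = 1500 × 20 / 33490 = 0.89579
20 log₁₀(0.89579) = -0.96 dB

-1.0 dB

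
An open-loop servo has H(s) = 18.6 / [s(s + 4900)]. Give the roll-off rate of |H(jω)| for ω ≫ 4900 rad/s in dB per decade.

With 0 zeros and 2 poles, the high-frequency asymptotic slope is 20 × (0 − 2) = -40 dB/decade.

-40 dB/decade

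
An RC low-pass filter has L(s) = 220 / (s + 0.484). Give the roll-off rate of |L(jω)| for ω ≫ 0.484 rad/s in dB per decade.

With 0 zeros and 1 pole, the high-frequency asymptotic slope is 20 × (0 − 1) = -20 dB/decade.

-20 dB/decade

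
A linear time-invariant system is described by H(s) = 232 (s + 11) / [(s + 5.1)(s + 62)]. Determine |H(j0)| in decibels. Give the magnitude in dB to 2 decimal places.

18.14 dB

H(0) = 232 × 11 / (5.1 × 62) = 8.0708
20 log₁₀(8.0708) = 18.138 dB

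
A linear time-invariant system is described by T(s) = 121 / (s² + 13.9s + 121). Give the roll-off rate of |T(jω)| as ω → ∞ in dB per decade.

-40 dB/decade

With 0 zeros and 2 poles, the high-frequency asymptotic slope is 20 × (0 − 2) = -40 dB/decade.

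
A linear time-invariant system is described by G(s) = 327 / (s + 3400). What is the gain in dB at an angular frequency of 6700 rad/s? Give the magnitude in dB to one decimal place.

|j6700 + 3400| = √(6700² + 3400²) = 7513
|G(j6700)| = 327 / 7513 = 0.043523
20 log₁₀(0.043523) = -27.23 dB

-27.2 dB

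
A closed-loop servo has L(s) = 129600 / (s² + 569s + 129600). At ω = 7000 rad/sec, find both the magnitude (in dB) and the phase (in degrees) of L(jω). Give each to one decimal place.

|L| = -51.6 dB, ∠L = -175.3°

|(j7000)² + 569(j7000) + 129600| = |-4.887e+07 + j3.983e+06| = 4.903e+07
|L(j7000)| = 129600 / 4.903e+07 = 0.0026431
20 log₁₀(0.0026431) = -51.56 dB
∠[(j7000)² + 569(j7000) + 129600] = ∠[-4.887e+07 + j3.983e+06] = 175.34°
∠L(j7000) = −175.34° = -175.34°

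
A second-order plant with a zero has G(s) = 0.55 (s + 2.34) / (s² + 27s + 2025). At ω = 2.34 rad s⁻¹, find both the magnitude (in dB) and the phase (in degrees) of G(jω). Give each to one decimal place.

|j2.34 + 2.34| = √(2.34² + 2.34²) = 3.309
|(j2.34)² + 27(j2.34) + 2025| = |2019.5 + j63.18| = 2021
|G(j2.34)| = 0.55 × 3.309 / 2021 = 0.00090081
20 log₁₀(0.00090081) = -60.91 dB
∠(j2.34 + 2.34) = arctan(2.34/2.34) = 45.00°
∠[(j2.34)² + 27(j2.34) + 2025] = ∠[2019.5 + j63.18] = 1.79°
∠G(j2.34) = 45.00° − 1.79° = 43.21°

|G| = -60.9 dB, ∠G = 43.2°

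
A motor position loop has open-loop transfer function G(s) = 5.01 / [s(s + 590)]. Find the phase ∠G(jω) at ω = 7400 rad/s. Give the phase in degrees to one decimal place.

∠(j7400 + 590) = arctan(7400/590) = 85.44°
∠(j7400) = 90.00°
∠G(j7400) = − (85.44° + 90.00°) = -175.44°

-175.4°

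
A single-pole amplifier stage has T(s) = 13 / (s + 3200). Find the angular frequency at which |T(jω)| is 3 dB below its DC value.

For a single-pole low-pass, the −3 dB point is at the pole: ω = 3200 rad s⁻¹.

3200 rad s⁻¹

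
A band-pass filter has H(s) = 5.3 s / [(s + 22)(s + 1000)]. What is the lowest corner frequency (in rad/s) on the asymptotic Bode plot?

22 rad/s

Break frequencies occur at each pole and zero magnitude: 22 rad/s, 1000 rad/s.
The lowest is 22 rad/s.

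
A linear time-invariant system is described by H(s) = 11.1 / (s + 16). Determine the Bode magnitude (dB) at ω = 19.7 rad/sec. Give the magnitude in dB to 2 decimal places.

|j19.7 + 16| = √(19.7² + 16²) = 25.38
|H(j19.7)| = 11.1 / 25.38 = 0.43737
20 log₁₀(0.43737) = -7.183 dB

-7.18 dB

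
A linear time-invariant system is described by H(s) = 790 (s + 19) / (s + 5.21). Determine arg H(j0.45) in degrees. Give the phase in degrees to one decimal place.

-3.6 deg

∠(j0.45 + 19) = arctan(0.45/19) = 1.36°
∠(j0.45 + 5.21) = arctan(0.45/5.21) = 4.94°
∠H(j0.45) = 1.36° − 4.94° = -3.58°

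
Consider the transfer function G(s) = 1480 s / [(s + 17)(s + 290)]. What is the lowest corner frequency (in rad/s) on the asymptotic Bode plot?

Break frequencies occur at each pole and zero magnitude: 17 rad/s, 290 rad/s.
The lowest is 17 rad/s.

17 rad/s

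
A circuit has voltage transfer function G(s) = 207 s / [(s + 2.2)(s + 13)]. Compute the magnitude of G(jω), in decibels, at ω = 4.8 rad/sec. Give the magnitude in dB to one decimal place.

|j4.8| = 4.8
|j4.8 + 2.2| = √(4.8² + 2.2²) = 5.28
|j4.8 + 13| = √(4.8² + 13²) = 13.86
|G(j4.8)| = 207 × 4.8 / (5.28 × 13.86) = 13.579
20 log₁₀(13.579) = 22.66 dB

22.7 dB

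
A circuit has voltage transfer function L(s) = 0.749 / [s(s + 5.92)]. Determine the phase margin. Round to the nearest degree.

89 deg

Gain crossover: |L(jω)| = 1 at ω ≈ 0.126 rad/s.
∠L(j0.126) = −90° − arctan(0.126/5.92) ≈ -91.22°
PM = 180° + (-91.22°) = 88.78°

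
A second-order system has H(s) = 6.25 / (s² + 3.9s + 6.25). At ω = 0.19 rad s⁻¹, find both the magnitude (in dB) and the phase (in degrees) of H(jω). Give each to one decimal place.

|(j0.19)² + 3.9(j0.19) + 6.25| = |6.2139 + j0.741| = 6.258
|H(j0.19)| = 6.25 / 6.258 = 0.99873
20 log₁₀(0.99873) = -0.01 dB
∠[(j0.19)² + 3.9(j0.19) + 6.25] = ∠[6.2139 + j0.741] = 6.80°
∠H(j0.19) = −6.80° = -6.80°

|H| = -0.0 dB, ∠H = -6.8°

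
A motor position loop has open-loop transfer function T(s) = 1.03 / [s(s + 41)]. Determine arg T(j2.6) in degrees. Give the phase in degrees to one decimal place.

∠(j2.6 + 41) = arctan(2.6/41) = 3.63°
∠(j2.6) = 90.00°
∠T(j2.6) = − (3.63° + 90.00°) = -93.63°

-93.6 deg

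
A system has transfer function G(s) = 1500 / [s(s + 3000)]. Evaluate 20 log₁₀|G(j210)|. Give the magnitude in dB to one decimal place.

|j210 + 3000| = √(210² + 3000²) = 3007
|j210| = 210
|G(j210)| = 1500 / (3007 × 210) = 0.0023751
20 log₁₀(0.0023751) = -52.49 dB

-52.5 dB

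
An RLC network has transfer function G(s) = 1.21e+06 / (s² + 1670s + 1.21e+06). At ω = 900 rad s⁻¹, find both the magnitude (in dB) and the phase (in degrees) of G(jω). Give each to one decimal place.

|G| = -2.2 dB, ∠G = -75.1°

|(j900)² + 1670(j900) + 1.21e+06| = |4e+05 + j1.503e+06| = 1.555e+06
|G(j900)| = 1.21e+06 / 1.555e+06 = 0.77798
20 log₁₀(0.77798) = -2.18 dB
∠[(j900)² + 1670(j900) + 1.21e+06] = ∠[4e+05 + j1.503e+06] = 75.10°
∠G(j900) = −75.10° = -75.10°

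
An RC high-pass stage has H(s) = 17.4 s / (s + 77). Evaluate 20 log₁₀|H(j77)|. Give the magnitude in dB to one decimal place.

|j77| = 77
|j77 + 77| = √(77² + 77²) = 108.9
|H(j77)| = 17.4 × 77 / 108.9 = 12.304
20 log₁₀(12.304) = 21.80 dB

21.8 dB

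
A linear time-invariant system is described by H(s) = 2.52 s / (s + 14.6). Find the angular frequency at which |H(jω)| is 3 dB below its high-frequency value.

For a single-pole high-pass, the −3 dB point is at the pole: ω = 14.6 rad/s.

14.6 rad/s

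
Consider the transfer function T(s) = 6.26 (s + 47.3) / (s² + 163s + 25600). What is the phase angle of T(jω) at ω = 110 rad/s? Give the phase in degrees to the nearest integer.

14°

∠(j110 + 47.3) = arctan(110/47.3) = 66.73°
∠[(j110)² + 163(j110) + 25600] = ∠[13500 + j17930] = 53.02°
∠T(j110) = 66.73° − 53.02° = 13.71°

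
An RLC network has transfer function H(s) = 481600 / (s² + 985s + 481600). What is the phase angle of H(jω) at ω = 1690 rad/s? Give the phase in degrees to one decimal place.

-145.0°

∠[(j1690)² + 985(j1690) + 481600] = ∠[-2.3745e+06 + j1.6646e+06] = 144.97°
∠H(j1690) = −144.97° = -144.97°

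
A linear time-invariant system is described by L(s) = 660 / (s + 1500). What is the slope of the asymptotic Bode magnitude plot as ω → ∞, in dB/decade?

-20 dB/decade

With 0 zeros and 1 pole, the high-frequency asymptotic slope is 20 × (0 − 1) = -20 dB/decade.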